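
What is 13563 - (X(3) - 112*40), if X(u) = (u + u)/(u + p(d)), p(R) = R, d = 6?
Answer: 54127/3 ≈ 18042.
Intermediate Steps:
X(u) = 2*u/(6 + u) (X(u) = (u + u)/(u + 6) = (2*u)/(6 + u) = 2*u/(6 + u))
13563 - (X(3) - 112*40) = 13563 - (2*3/(6 + 3) - 112*40) = 13563 - (2*3/9 - 4480) = 13563 - (2*3*(1/9) - 4480) = 13563 - (2/3 - 4480) = 13563 - 1*(-13438/3) = 13563 + 13438/3 = 54127/3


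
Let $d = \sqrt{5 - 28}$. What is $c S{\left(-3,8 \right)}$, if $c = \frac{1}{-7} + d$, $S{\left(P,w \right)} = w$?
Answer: $- \frac{8}{7} + 8 i \sqrt{23} \approx -1.1429 + 38.367 i$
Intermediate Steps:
$d = i \sqrt{23}$ ($d = \sqrt{-23} = i \sqrt{23} \approx 4.7958 i$)
$c = - \frac{1}{7} + i \sqrt{23}$ ($c = \frac{1}{-7} + i \sqrt{23} = - \frac{1}{7} + i \sqrt{23} \approx -0.14286 + 4.7958 i$)
$c S{\left(-3,8 \right)} = \left(- \frac{1}{7} + i \sqrt{23}\right) 8 = - \frac{8}{7} + 8 i \sqrt{23}$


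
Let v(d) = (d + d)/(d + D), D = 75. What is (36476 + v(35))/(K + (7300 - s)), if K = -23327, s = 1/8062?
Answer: -3234821066/1421306425 ≈ -2.2759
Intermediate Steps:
s = 1/8062 ≈ 0.00012404
v(d) = 2*d/(75 + d) (v(d) = (d + d)/(d + 75) = (2*d)/(75 + d) = 2*d/(75 + d))
(36476 + v(35))/(K + (7300 - s)) = (36476 + 2*35/(75 + 35))/(-23327 + (7300 - 1*1/8062)) = (36476 + 2*35/110)/(-23327 + (7300 - 1/8062)) = (36476 + 2*35*(1/110))/(-23327 + 58852599/8062) = (36476 + 7/11)/(-129209675/8062) = (401243/11)*(-8062/129209675) = -3234821066/1421306425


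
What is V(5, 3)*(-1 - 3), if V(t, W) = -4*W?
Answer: 48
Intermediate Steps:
V(5, 3)*(-1 - 3) = (-4*3)*(-1 - 3) = -12*(-4) = 48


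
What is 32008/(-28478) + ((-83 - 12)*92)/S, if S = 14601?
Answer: -358123264/207903639 ≈ -1.7225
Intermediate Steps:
32008/(-28478) + ((-83 - 12)*92)/S = 32008/(-28478) + ((-83 - 12)*92)/14601 = 32008*(-1/28478) - 95*92*(1/14601) = -16004/14239 - 8740*1/14601 = -16004/14239 - 8740/14601 = -358123264/207903639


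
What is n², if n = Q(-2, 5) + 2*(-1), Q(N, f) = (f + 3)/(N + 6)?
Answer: 0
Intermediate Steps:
Q(N, f) = (3 + f)/(6 + N)
n = 0 (n = (3 + 5)/(6 - 2) + 2*(-1) = 8/4 - 2 = (¼)*8 - 2 = 2 - 2 = 0)
n² = 0² = 0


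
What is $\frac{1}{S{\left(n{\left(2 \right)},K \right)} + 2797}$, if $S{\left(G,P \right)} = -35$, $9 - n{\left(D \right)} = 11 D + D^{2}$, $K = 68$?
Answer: $\frac{1}{2762} \approx 0.00036206$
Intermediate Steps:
$n{\left(D \right)} = 9 - D^{2} - 11 D$ ($n{\left(D \right)} = 9 - \left(11 D + D^{2}\right) = 9 - \left(D^{2} + 11 D\right) = 9 - D^{2} - 11 D$)
$\frac{1}{S{\left(n{\left(2 \right)},K \right)} + 2797} = \frac{1}{-35 + 2797} = \frac{1}{2762}$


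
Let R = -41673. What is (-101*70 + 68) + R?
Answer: -48675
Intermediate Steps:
(-101*70 + 68) + R = (-101*70 + 68) - 41673 = (-7070 + 68) - 41673 = -7002 - 41673 = -48675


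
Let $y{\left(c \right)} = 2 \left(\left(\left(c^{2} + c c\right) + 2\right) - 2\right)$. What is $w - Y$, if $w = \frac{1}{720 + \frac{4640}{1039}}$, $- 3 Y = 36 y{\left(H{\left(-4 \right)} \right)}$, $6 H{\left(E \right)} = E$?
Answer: $\frac{48177197}{2258160} \approx 21.335$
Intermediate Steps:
$H{\left(E \right)} = \frac{E}{6}$
$y{\left(c \right)} = 4 c^{2}$ ($y{\left(c \right)} = 2 \left(\left(\left(c^{2} + c^{2}\right) + 2\right) - 2\right) = 2 \left(\left(2 c^{2} + 2\right) - 2\right) = 2 \left(\left(2 + 2 c^{2}\right) - 2\right) = 2 \cdot 2 c^{2} = 4 c^{2}$)
$Y = - \frac{64}{3}$ ($Y = - \frac{36 \cdot 4 \left(\frac{1}{6} \left(-4\right)\right)^{2}}{3} = - \frac{36 \cdot 4 \left(- \frac{2}{3}\right)^{2}}{3} = - \frac{36 \cdot 4 \cdot \frac{4}{9}}{3} = - \frac{36 \cdot \frac{16}{9}}{3} = \left(- \frac{1}{3}\right) 64 = - \frac{64}{3} \approx -21.333$)
$w = \frac{1039}{752720}$ ($w = \frac{1}{720 + 4640 \cdot \frac{1}{1039}} = \frac{1}{720 + \frac{4640}{1039}} = \frac{1}{\frac{752720}{1039}} = \frac{1039}{752720} \approx 0.0013803$)
$w - Y = \frac{1039}{752720} - - \frac{64}{3} = \frac{1039}{752720} + \frac{64}{3} = \frac{48177197}{2258160}$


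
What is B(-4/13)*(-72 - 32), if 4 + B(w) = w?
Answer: 448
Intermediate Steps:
B(w) = -4 + w
B(-4/13)*(-72 - 32) = (-4 - 4/13)*(-72 - 32) = (-4 - 4*1/13)*(-104) = (-4 - 4/13)*(-104) = -56/13*(-104) = 448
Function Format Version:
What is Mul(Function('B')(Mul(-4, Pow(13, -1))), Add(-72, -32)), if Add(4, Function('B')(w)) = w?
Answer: 448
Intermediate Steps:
Function('B')(w) = Add(-4, w)
Mul(Function('B')(Mul(-4, Pow(13, -1))), Add(-72, -32)) = Mul(Add(-4, Mul(-4, Pow(13, -1))), Add(-72, -32)) = Mul(Add(-4, Mul(-4, Rational(1, 13))), -104) = Mul(Add(-4, Rational(-4, 13)), -104) = Mul(Rational(-56, 13), -104) = 448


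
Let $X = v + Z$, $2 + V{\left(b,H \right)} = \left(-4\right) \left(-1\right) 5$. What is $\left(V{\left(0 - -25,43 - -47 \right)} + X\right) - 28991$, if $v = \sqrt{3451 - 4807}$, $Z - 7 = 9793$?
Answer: $-19173 + 2 i \sqrt{339} \approx -19173.0 + 36.824 i$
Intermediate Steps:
$Z = 9800$ ($Z = 7 + 9793 = 9800$)
$v = 2 i \sqrt{339}$ ($v = \sqrt{-1356} = 2 i \sqrt{339} \approx 36.824 i$)
$V{\left(b,H \right)} = 18$ ($V{\left(b,H \right)} = -2 + \left(-4\right) \left(-1\right) 5 = -2 + 4 \cdot 5 = -2 + 20 = 18$)
$X = 9800 + 2 i \sqrt{339}$ ($X = 2 i \sqrt{339} + 9800 = 9800 + 2 i \sqrt{339} \approx 9800.0 + 36.824 i$)
$\left(V{\left(0 - -25,43 - -47 \right)} + X\right) - 28991 = \left(18 + \left(9800 + 2 i \sqrt{339}\right)\right) - 28991 = \left(9818 + 2 i \sqrt{339}\right) - 28991 = -19173 + 2 i \sqrt{339}$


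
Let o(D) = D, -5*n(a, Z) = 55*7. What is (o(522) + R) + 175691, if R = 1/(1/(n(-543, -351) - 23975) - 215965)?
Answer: 915319076940501/5194390181 ≈ 1.7621e+5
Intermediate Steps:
n(a, Z) = -77 (n(a, Z) = -11*7 = -⅕*385 = -77)
R = -24052/5194390181 (R = 1/(1/(-77 - 23975) - 215965) = 1/(1/(-24052) - 215965) = 1/(-1/24052 - 215965) = 1/(-5194390181/24052) = -24052/5194390181 ≈ -4.6304e-6)
(o(522) + R) + 175691 = (522 - 24052/5194390181) + 175691 = 2711471650430/5194390181 + 175691 = 915319076940501/5194390181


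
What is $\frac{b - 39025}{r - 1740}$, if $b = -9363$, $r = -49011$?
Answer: $\frac{48388}{50751} \approx 0.95344$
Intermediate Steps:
$\frac{b - 39025}{r - 1740} = \frac{-9363 - 39025}{-49011 - 1740} = - \frac{48388}{-50751} = \left(-48388\right) \left(- \frac{1}{50751}\right) = \frac{48388}{50751}$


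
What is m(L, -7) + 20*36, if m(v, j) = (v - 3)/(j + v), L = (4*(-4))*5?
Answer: 62723/87 ≈ 720.95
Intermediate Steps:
L = -80 (L = -16*5 = -80)
m(v, j) = (-3 + v)/(j + v)
m(L, -7) + 20*36 = (-3 - 80)/(-7 - 80) + 20*36 = -83/(-87) + 720 = -1/87*(-83) + 720 = 83/87 + 720 = 62723/87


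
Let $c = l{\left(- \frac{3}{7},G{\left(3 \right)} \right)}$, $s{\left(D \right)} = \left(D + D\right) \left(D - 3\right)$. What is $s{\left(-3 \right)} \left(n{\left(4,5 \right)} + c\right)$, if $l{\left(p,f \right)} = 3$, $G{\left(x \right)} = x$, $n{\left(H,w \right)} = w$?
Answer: $288$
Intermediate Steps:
$s{\left(D \right)} = 2 D \left(-3 + D\right)$
$c = 3$
$s{\left(-3 \right)} \left(n{\left(4,5 \right)} + c\right) = 2 \left(-3\right) \left(-3 - 3\right) \left(5 + 3\right) = 2 \left(-3\right) \left(-6\right) 8 = 36 \cdot 8 = 288$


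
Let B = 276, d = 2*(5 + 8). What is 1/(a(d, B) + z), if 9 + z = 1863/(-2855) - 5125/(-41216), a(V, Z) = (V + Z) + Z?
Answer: 117671680/66893032387 ≈ 0.0017591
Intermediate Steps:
d = 26 (d = 2*13 = 26)
a(V, Z) = V + 2*Z
z = -1121198653/117671680 (z = -9 + (1863/(-2855) - 5125/(-41216)) = -9 + (1863*(-1/2855) - 5125*(-1/41216)) = -9 + (-1863/2855 + 5125/41216) = -9 - 62153533/117671680 = -1121198653/117671680 ≈ -9.5282)
1/(a(d, B) + z) = 1/((26 + 2*276) - 1121198653/117671680) = 1/((26 + 552) - 1121198653/117671680) = 1/(578 - 1121198653/117671680) = 1/(66893032387/117671680) = 117671680/66893032387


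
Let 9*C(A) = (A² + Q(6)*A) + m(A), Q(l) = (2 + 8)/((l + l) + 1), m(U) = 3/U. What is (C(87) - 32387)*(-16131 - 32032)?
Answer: 5153938764605/3393 ≈ 1.5190e+9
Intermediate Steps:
Q(l) = 10/(1 + 2*l) (Q(l) = 10/(2*l + 1) = 10/(1 + 2*l))
C(A) = 1/(3*A) + A²/9 + 10*A/117 (C(A) = ((A² + (10/(1 + 2*6))*A) + 3/A)/9 = ((A² + (10/(1 + 12))*A) + 3/A)/9 = ((A² + (10/13)*A) + 3/A)/9 = ((A² + (10*(1/13))*A) + 3/A)/9 = ((A² + 10*A/13) + 3/A)/9 = (A² + 3/A + 10*A/13)/9 = 1/(3*A) + A²/9 + 10*A/117)
(C(87) - 32387)*(-16131 - 32032) = ((1/117)*(39 + 87²*(10 + 13*87))/87 - 32387)*(-16131 - 32032) = ((1/117)*(1/87)*(39 + 7569*(10 + 1131)) - 32387)*(-48163) = ((1/117)*(1/87)*(39 + 7569*1141) - 32387)*(-48163) = ((1/117)*(1/87)*(39 + 8636229) - 32387)*(-48163) = ((1/117)*(1/87)*8636268 - 32387)*(-48163) = (2878756/3393 - 32387)*(-48163) = -107010335/3393*(-48163) = 5153938764605/3393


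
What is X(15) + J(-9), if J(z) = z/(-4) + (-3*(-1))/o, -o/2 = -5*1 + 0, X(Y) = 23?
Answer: 511/20 ≈ 25.550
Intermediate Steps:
o = 10 (o = -2*(-5*1 + 0) = -2*(-5 + 0) = -2*(-5) = 10)
J(z) = 3/10 - z/4 (J(z) = z/(-4) - 3*(-1)/10 = z*(-¼) + 3*(⅒) = -z/4 + 3/10 = 3/10 - z/4)
X(15) + J(-9) = 23 + (3/10 - ¼*(-9)) = 23 + (3/10 + 9/4) = 23 + 51/20 = 511/20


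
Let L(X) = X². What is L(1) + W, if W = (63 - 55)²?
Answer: 65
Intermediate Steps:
W = 64 (W = 8² = 64)
L(1) + W = 1² + 64 = 1 + 64 = 65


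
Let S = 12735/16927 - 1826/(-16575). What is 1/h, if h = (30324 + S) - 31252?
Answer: -280565025/260122351873 ≈ -0.0010786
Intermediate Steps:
S = 241991327/280565025 (S = 12735*(1/16927) - 1826*(-1/16575) = 12735/16927 + 1826/16575 = 241991327/280565025 ≈ 0.86251)
h = -260122351873/280565025 (h = (30324 + 241991327/280565025) - 31252 = 8508095809427/280565025 - 31252 = -260122351873/280565025 ≈ -927.14)
1/h = 1/(-260122351873/280565025) = -280565025/260122351873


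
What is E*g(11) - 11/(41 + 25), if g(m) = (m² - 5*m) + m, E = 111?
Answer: 51281/6 ≈ 8546.8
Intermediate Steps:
g(m) = m² - 4*m
E*g(11) - 11/(41 + 25) = 111*(11*(-4 + 11)) - 11/(41 + 25) = 111*(11*7) - 11/66 = 111*77 - 11*1/66 = 8547 - ⅙ = 51281/6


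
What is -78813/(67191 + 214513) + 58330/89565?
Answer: 1874581595/5046163752 ≈ 0.37149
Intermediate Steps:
-78813/(67191 + 214513) + 58330/89565 = -78813/281704 + 58330*(1/89565) = -78813*1/281704 + 11666/17913 = -78813/281704 + 11666/17913 = 1874581595/5046163752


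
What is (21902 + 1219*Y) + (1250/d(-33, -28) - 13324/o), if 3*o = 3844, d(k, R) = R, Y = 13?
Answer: 507134519/13454 ≈ 37694.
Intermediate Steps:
o = 3844/3 (o = (1/3)*3844 = 3844/3 ≈ 1281.3)
(21902 + 1219*Y) + (1250/d(-33, -28) - 13324/o) = (21902 + 1219*13) + (1250/(-28) - 13324/3844/3) = (21902 + 15847) + (1250*(-1/28) - 13324*3/3844) = 37749 + (-625/14 - 9993/961) = 37749 - 740527/13454 = 507134519/13454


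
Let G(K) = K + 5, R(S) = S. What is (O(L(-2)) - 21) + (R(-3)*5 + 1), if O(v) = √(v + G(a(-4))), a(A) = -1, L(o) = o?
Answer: -35 + √2 ≈ -33.586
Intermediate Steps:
G(K) = 5 + K
O(v) = √(4 + v) (O(v) = √(v + (5 - 1)) = √(v + 4) = √(4 + v))
(O(L(-2)) - 21) + (R(-3)*5 + 1) = (√(4 - 2) - 21) + (-3*5 + 1) = (√2 - 21) + (-15 + 1) = (-21 + √2) - 14 = -35 + √2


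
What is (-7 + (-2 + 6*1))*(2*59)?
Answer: -354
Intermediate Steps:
(-7 + (-2 + 6*1))*(2*59) = (-7 + (-2 + 6))*118 = (-7 + 4)*118 = -3*118 = -354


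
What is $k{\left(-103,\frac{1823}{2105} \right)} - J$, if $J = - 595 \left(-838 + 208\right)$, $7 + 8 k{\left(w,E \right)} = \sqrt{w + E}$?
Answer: $- \frac{2998807}{8} + \frac{3 i \sqrt{3142765}}{4210} \approx -3.7485 \cdot 10^{5} + 1.2633 i$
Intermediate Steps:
$k{\left(w,E \right)} = - \frac{7}{8} + \frac{\sqrt{E + w}}{8}$ ($k{\left(w,E \right)} = - \frac{7}{8} + \frac{\sqrt{w + E}}{8} = - \frac{7}{8} + \frac{\sqrt{E + w}}{8}$)
$J = 374850$ ($J = \left(-595\right) \left(-630\right) = 374850$)
$k{\left(-103,\frac{1823}{2105} \right)} - J = \left(- \frac{7}{8} + \frac{\sqrt{\frac{1823}{2105} - 103}}{8}\right) - 374850 = \left(- \frac{7}{8} + \frac{\sqrt{- \frac{214992}{2105}}}{8}\right) - 374850 = \left(- \frac{7}{8} + \frac{\frac{12}{2105} i \sqrt{3142765}}{8}\right) - 374850 = \left(- \frac{7}{8} + \frac{3 i \sqrt{3142765}}{4210}\right) - 374850 = - \frac{2998807}{8} + \frac{3 i \sqrt{3142765}}{4210}$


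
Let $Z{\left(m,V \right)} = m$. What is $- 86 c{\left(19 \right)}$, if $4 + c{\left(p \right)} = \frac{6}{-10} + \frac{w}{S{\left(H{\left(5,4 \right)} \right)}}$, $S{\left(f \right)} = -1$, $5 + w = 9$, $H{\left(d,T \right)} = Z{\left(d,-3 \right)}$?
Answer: $\frac{3698}{5} \approx 739.6$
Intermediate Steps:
$H{\left(d,T \right)} = d$
$w = 4$ ($w = -5 + 9 = 4$)
$c{\left(p \right)} = - \frac{43}{5}$ ($c{\left(p \right)} = -4 + \left(\frac{6}{-10} + \frac{4}{-1}\right) = -4 + \left(6 \left(- \frac{1}{10}\right) + 4 \left(-1\right)\right) = -4 - \frac{23}{5} = - \frac{43}{5}$)
$- 86 c{\left(19 \right)} = \left(-86\right) \left(- \frac{43}{5}\right) = \frac{3698}{5}$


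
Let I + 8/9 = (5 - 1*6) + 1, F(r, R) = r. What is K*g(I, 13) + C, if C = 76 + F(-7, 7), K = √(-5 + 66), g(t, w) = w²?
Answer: 69 + 169*√61 ≈ 1388.9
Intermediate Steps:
I = -8/9 (I = -8/9 + ((5 - 1*6) + 1) = -8/9 + ((5 - 6) + 1) = -8/9 + (-1 + 1) = -8/9 + 0 = -8/9 ≈ -0.88889)
K = √61 ≈ 7.8102
C = 69 (C = 76 - 7 = 69)
K*g(I, 13) + C = √61*13² + 69 = √61*169 + 69 = 169*√61 + 69 = 69 + 169*√61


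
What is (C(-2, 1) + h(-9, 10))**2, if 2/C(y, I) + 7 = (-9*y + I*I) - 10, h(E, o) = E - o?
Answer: 324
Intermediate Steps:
C(y, I) = 2/(-17 + I**2 - 9*y) (C(y, I) = 2/(-7 + ((-9*y + I*I) - 10)) = 2/(-7 + ((-9*y + I**2) - 10)) = 2/(-7 + ((I**2 - 9*y) - 10)) = 2/(-7 + (-10 + I**2 - 9*y)) = 2/(-17 + I**2 - 9*y))
(C(-2, 1) + h(-9, 10))**2 = (-2/(17 - 1*1**2 + 9*(-2)) + (-9 - 1*10))**2 = (-2/(17 - 1*1 - 18) + (-9 - 10))**2 = (-2/(17 - 1 - 18) - 19)**2 = (-2/(-2) - 19)**2 = (-2*(-1/2) - 19)**2 = (1 - 19)**2 = (-18)**2 = 324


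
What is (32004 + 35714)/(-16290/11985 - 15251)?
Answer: -54106682/12186635 ≈ -4.4398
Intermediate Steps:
(32004 + 35714)/(-16290/11985 - 15251) = 67718/(-16290*1/11985 - 15251) = 67718/(-1086/799 - 15251) = 67718/(-12186635/799) = 67718*(-799/12186635) = -54106682/12186635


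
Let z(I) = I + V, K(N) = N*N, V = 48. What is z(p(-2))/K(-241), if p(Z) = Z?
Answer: 46/58081 ≈ 0.00079200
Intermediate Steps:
K(N) = N²
z(I) = 48 + I (z(I) = I + 48 = 48 + I)
z(p(-2))/K(-241) = (48 - 2)/((-241)²) = 46/58081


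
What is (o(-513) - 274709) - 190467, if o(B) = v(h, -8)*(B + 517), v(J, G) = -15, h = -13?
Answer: -465236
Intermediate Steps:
o(B) = -7755 - 15*B (o(B) = -15*(B + 517) = -15*(517 + B) = -7755 - 15*B)
(o(-513) - 274709) - 190467 = ((-7755 - 15*(-513)) - 274709) - 190467 = ((-7755 + 7695) - 274709) - 190467 = (-60 - 274709) - 190467 = -274769 - 190467 = -465236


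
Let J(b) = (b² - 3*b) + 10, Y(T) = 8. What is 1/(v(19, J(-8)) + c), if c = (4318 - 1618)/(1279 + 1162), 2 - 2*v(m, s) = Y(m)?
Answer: -2441/4623 ≈ -0.52801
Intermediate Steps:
J(b) = 10 + b² - 3*b
v(m, s) = -3 (v(m, s) = 1 - ½*8 = 1 - 4 = -3)
c = 2700/2441 ≈ 1.1061
1/(v(19, J(-8)) + c) = 1/(-3 + 2700/2441) = 1/(-4623/2441) = -2441/4623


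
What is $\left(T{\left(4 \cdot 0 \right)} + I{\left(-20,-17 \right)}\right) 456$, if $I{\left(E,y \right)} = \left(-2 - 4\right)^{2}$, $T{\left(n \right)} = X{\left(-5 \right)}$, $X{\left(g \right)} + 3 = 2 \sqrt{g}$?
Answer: $15048 + 912 i \sqrt{5} \approx 15048.0 + 2039.3 i$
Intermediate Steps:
$X{\left(g \right)} = -3 + 2 \sqrt{g}$
$T{\left(n \right)} = -3 + 2 i \sqrt{5}$ ($T{\left(n \right)} = -3 + 2 \sqrt{-5} = -3 + 2 i \sqrt{5}$)
$I{\left(E,y \right)} = 36$ ($I{\left(E,y \right)} = \left(-6\right)^{2} = 36$)
$\left(T{\left(4 \cdot 0 \right)} + I{\left(-20,-17 \right)}\right) 456 = \left(\left(-3 + 2 i \sqrt{5}\right) + 36\right) 456 = \left(33 + 2 i \sqrt{5}\right) 456 = 15048 + 912 i \sqrt{5}$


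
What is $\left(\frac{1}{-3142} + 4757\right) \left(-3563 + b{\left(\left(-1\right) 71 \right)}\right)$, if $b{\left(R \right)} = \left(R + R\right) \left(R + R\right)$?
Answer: $\frac{248126730293}{3142} \approx 7.8971 \cdot 10^{7}$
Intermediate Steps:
$b{\left(R \right)} = 4 R^{2}$ ($b{\left(R \right)} = 2 R 2 R = 4 R^{2}$)
$\left(\frac{1}{-3142} + 4757\right) \left(-3563 + b{\left(\left(-1\right) 71 \right)}\right) = \left(\frac{1}{-3142} + 4757\right) \left(-3563 + 4 \left(\left(-1\right) 71\right)^{2}\right) = \left(- \frac{1}{3142} + 4757\right) \left(-3563 + 4 \left(-71\right)^{2}\right) = \frac{14946493 \left(-3563 + 4 \cdot 5041\right)}{3142} = \frac{14946493 \left(-3563 + 20164\right)}{3142} = \frac{14946493}{3142} \cdot 16601 = \frac{248126730293}{3142}$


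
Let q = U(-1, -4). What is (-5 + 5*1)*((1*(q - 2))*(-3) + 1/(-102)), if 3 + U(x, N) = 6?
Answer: 0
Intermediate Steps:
U(x, N) = 3 (U(x, N) = -3 + 6 = 3)
q = 3
(-5 + 5*1)*((1*(q - 2))*(-3) + 1/(-102)) = (-5 + 5*1)*((1*(3 - 2))*(-3) + 1/(-102)) = (-5 + 5)*((1*1)*(-3) - 1/102) = 0*(1*(-3) - 1/102) = 0*(-3 - 1/102) = 0*(-307/102) = 0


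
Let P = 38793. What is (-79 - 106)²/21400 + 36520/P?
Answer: 84368737/33206808 ≈ 2.5407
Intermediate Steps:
(-79 - 106)²/21400 + 36520/P = (-79 - 106)²/21400 + 36520/38793 = (-185)²*(1/21400) + 36520*(1/38793) = 34225*(1/21400) + 36520/38793 = 1369/856 + 36520/38793 = 84368737/33206808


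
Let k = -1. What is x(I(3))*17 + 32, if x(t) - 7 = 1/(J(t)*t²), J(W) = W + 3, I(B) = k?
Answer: 319/2 ≈ 159.50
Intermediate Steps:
I(B) = -1
J(W) = 3 + W
x(t) = 7 + 1/(t²*(3 + t)) (x(t) = 7 + 1/((3 + t)*t²) = 7 + 1/(t²*(3 + t)))
x(I(3))*17 + 32 = (7 + 1/((-1)²*(3 - 1)))*17 + 32 = (7 + 1/2)*17 + 32 = (7 + 1*(½))*17 + 32 = (7 + ½)*17 + 32 = (15/2)*17 + 32 = 255/2 + 32 = 319/2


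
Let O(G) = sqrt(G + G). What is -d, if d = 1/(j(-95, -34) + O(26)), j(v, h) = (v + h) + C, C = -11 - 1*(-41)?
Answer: 99/9749 + 2*sqrt(13)/9749 ≈ 0.010895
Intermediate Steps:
C = 30 (C = -11 + 41 = 30)
j(v, h) = 30 + h + v (j(v, h) = (v + h) + 30 = (h + v) + 30 = 30 + h + v)
O(G) = sqrt(2)*sqrt(G) (O(G) = sqrt(2*G) = sqrt(2)*sqrt(G))
d = 1/(-99 + 2*sqrt(13)) (d = 1/((30 - 34 - 95) + sqrt(2)*sqrt(26)) = 1/(-99 + 2*sqrt(13)) ≈ -0.010895)
-d = -(-99/9749 - 2*sqrt(13)/9749) = 99/9749 + 2*sqrt(13)/9749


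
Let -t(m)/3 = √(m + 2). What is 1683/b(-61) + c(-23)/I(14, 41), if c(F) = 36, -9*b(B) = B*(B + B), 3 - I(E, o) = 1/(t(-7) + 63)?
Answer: 2667827745/266044058 + 108*I*√5/35749 ≈ 10.028 + 0.0067553*I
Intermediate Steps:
t(m) = -3*√(2 + m) (t(m) = -3*√(m + 2) = -3*√(2 + m))
I(E, o) = 3 - 1/(63 - 3*I*√5) (I(E, o) = 3 - 1/(-3*√(2 - 7) + 63) = 3 - 1/(-3*I*√5 + 63) = 3 - 1/(63 - 3*I*√5))
b(B) = -2*B²/9 (b(B) = -B*(B + B)/9 = -B*2*B/9 = -2*B²/9)
1683/b(-61) + c(-23)/I(14, 41) = 1683/((-2/9*(-61)²)) + 36/(1331/446 - I*√5/1338) = 1683/((-2/9*3721)) + 36/(1331/446 - I*√5/1338) = 1683/(-7442/9) + 36/(1331/446 - I*√5/1338) = 1683*(-9/7442) + 36/(1331/446 - I*√5/1338) = -15147/7442 + 36/(1331/446 - I*√5/1338)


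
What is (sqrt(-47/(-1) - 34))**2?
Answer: 13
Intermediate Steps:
(sqrt(-47/(-1) - 34))**2 = (sqrt(-47*(-1) - 34))**2 = (sqrt(47 - 34))**2 = (sqrt(13))**2 = 13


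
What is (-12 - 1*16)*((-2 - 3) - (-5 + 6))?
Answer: 168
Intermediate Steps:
(-12 - 1*16)*((-2 - 3) - (-5 + 6)) = (-12 - 16)*(-5 - 1*1) = -28*(-5 - 1) = -28*(-6) = 168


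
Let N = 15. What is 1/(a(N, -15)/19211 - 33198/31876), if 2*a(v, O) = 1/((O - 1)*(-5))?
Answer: -24494793440/25510663151 ≈ -0.96018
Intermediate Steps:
a(v, O) = 1/(2*(5 - 5*O)) (a(v, O) = 1/(2*(((O - 1)*(-5)))) = 1/(2*(((-1 + O)*(-5)))) = 1/(2*(5 - 5*O)))
1/(a(N, -15)/19211 - 33198/31876) = 1/(-1/(-10 + 10*(-15))/19211 - 33198/31876) = 1/(-1/(-10 - 150)*(1/19211) - 33198*1/31876) = 1/(-1/(-160)*(1/19211) - 16599/15938) = 1/(-1*(-1/160)*(1/19211) - 16599/15938) = 1/((1/160)*(1/19211) - 16599/15938) = 1/(1/3073760 - 16599/15938) = 1/(-25510663151/24494793440) = -24494793440/25510663151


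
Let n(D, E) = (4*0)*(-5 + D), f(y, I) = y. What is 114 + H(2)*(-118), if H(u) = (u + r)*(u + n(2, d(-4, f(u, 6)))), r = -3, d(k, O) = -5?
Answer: 350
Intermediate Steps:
n(D, E) = 0 (n(D, E) = 0*(-5 + D) = 0)
H(u) = u*(-3 + u) (H(u) = (u - 3)*(u + 0) = (-3 + u)*u = u*(-3 + u))
114 + H(2)*(-118) = 114 + (2*(-3 + 2))*(-118) = 114 + (2*(-1))*(-118) = 114 - 2*(-118) = 114 + 236 = 350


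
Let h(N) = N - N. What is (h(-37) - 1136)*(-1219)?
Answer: 1384784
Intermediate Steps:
h(N) = 0
(h(-37) - 1136)*(-1219) = (0 - 1136)*(-1219) = -1136*(-1219) = 1384784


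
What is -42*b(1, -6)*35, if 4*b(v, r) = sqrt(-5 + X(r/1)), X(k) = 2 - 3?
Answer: -735*I*sqrt(6)/2 ≈ -900.19*I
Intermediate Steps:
X(k) = -1
b(v, r) = I*sqrt(6)/4 (b(v, r) = sqrt(-5 - 1)/4 = sqrt(-6)/4 = (I*sqrt(6))/4 = I*sqrt(6)/4)
-42*b(1, -6)*35 = -21*I*sqrt(6)/2*35 = -735*I*sqrt(6)/2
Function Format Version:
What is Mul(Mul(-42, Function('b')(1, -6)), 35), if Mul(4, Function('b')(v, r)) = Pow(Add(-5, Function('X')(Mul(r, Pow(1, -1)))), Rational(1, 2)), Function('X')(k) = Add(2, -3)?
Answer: Mul(Rational(-735, 2), I, Pow(6, Rational(1, 2))) ≈ Mul(-900.19, I)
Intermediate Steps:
Function('X')(k) = -1
Function('b')(v, r) = Mul(Rational(1, 4), I, Pow(6, Rational(1, 2))) (Function('b')(v, r) = Mul(Rational(1, 4), Pow(Add(-5, -1), Rational(1, 2))) = Mul(Rational(1, 4), Pow(-6, Rational(1, 2))) = Mul(Rational(1, 4), Mul(I, Pow(6, Rational(1, 2)))) = Mul(Rational(1, 4), I, Pow(6, Rational(1, 2))))
Mul(Mul(-42, Function('b')(1, -6)), 35) = Mul(Mul(-42, Mul(Rational(1, 4), I, Pow(6, Rational(1, 2)))), 35) = Mul(Mul(Rational(-21, 2), I, Pow(6, Rational(1, 2))), 35) = Mul(Rational(-735, 2), I, Pow(6, Rational(1, 2)))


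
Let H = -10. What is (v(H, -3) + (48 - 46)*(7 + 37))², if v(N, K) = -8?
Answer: 6400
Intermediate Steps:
(v(H, -3) + (48 - 46)*(7 + 37))² = (-8 + (48 - 46)*(7 + 37))² = (-8 + 2*44)² = (-8 + 88)² = 80² = 6400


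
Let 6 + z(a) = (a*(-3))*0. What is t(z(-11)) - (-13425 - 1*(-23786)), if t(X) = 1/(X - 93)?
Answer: -1025740/99 ≈ -10361.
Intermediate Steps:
z(a) = -6 (z(a) = -6 + (a*(-3))*0 = -6 - 3*a*0 = -6 + 0 = -6)
t(X) = 1/(-93 + X)
t(z(-11)) - (-13425 - 1*(-23786)) = 1/(-93 - 6) - (-13425 - 1*(-23786)) = 1/(-99) - (-13425 + 23786) = -1/99 - 1*10361 = -1/99 - 10361 = -1025740/99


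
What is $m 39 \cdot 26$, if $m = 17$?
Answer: $17238$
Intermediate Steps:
$m 39 \cdot 26 = 17 \cdot 39 \cdot 26 = 663 \cdot 26 = 17238$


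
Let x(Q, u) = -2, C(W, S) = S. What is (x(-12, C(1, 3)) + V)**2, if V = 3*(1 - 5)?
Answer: 196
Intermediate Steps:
V = -12 (V = 3*(-4) = -12)
(x(-12, C(1, 3)) + V)**2 = (-2 - 12)**2 = (-14)**2 = 196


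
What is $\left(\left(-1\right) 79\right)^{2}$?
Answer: $6241$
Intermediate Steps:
$\left(\left(-1\right) 79\right)^{2} = \left(-79\right)^{2} = 6241$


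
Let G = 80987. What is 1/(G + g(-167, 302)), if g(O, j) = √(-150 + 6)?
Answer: 80987/6558894313 - 12*I/6558894313 ≈ 1.2348e-5 - 1.8296e-9*I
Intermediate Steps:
g(O, j) = 12*I (g(O, j) = √(-144) = 12*I)
1/(G + g(-167, 302)) = 1/(80987 + 12*I) = (80987 - 12*I)/6558894313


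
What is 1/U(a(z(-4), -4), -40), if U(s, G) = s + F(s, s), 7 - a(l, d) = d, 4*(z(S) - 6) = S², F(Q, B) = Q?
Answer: 1/22 ≈ 0.045455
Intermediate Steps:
z(S) = 6 + S²/4
a(l, d) = 7 - d
U(s, G) = 2*s (U(s, G) = s + s = 2*s)
1/U(a(z(-4), -4), -40) = 1/(2*(7 - 1*(-4))) = 1/(2*(7 + 4)) = 1/(2*11) = 1/22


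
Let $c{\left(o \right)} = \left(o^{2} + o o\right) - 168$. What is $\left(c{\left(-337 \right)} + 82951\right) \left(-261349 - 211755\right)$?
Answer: $-146624864784$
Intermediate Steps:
$c{\left(o \right)} = -168 + 2 o^{2}$ ($c{\left(o \right)} = \left(o^{2} + o^{2}\right) - 168 = 2 o^{2} - 168 = -168 + 2 o^{2}$)
$\left(c{\left(-337 \right)} + 82951\right) \left(-261349 - 211755\right) = \left(\left(-168 + 2 \left(-337\right)^{2}\right) + 82951\right) \left(-261349 - 211755\right) = \left(\left(-168 + 2 \cdot 113569\right) + 82951\right) \left(-473104\right) = \left(\left(-168 + 227138\right) + 82951\right) \left(-473104\right) = \left(226970 + 82951\right) \left(-473104\right) = 309921 \left(-473104\right) = -146624864784$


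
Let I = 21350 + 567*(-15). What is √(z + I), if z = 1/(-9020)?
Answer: √261268582245/4510 ≈ 113.34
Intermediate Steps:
I = 12845 (I = 21350 - 8505 = 12845)
z = -1/9020 ≈ -0.00011086
√(z + I) = √(-1/9020 + 12845) = √(115861899/9020) = √261268582245/4510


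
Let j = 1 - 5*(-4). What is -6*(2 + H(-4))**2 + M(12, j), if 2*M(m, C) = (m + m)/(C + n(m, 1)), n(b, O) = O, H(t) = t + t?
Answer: -2370/11 ≈ -215.45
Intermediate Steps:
H(t) = 2*t
j = 21 (j = 1 + 20 = 21)
M(m, C) = m/(1 + C) (M(m, C) = ((m + m)/(C + 1))/2 = ((2*m)/(1 + C))/2 = (2*m/(1 + C))/2 = m/(1 + C))
-6*(2 + H(-4))**2 + M(12, j) = -6*(2 + 2*(-4))**2 + 12/(1 + 21) = -6*(2 - 8)**2 + 12/22 = -6*(-6)**2 + 12*(1/22) = -6*36 + 6/11 = -216 + 6/11 = -2370/11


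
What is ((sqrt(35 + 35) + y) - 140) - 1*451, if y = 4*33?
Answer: -459 + sqrt(70) ≈ -450.63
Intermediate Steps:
y = 132
((sqrt(35 + 35) + y) - 140) - 1*451 = ((sqrt(35 + 35) + 132) - 140) - 1*451 = ((sqrt(70) + 132) - 140) - 451 = ((132 + sqrt(70)) - 140) - 451 = (-8 + sqrt(70)) - 451 = -459 + sqrt(70)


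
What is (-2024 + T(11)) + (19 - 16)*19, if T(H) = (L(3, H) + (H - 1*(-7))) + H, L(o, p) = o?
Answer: -1935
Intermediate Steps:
T(H) = 10 + 2*H (T(H) = (3 + (H - 1*(-7))) + H = (3 + (H + 7)) + H = (3 + (7 + H)) + H = (10 + H) + H = 10 + 2*H)
(-2024 + T(11)) + (19 - 16)*19 = (-2024 + (10 + 2*11)) + (19 - 16)*19 = (-2024 + (10 + 22)) + 3*19 = (-2024 + 32) + 57 = -1992 + 57 = -1935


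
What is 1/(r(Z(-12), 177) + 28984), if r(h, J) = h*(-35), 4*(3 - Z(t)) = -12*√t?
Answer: 28879/834128941 + 210*I*√3/834128941 ≈ 3.4622e-5 + 4.3606e-7*I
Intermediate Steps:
Z(t) = 3 + 3*√t (Z(t) = 3 - (-3)*√t = 3 + 3*√t)
r(h, J) = -35*h
1/(r(Z(-12), 177) + 28984) = 1/(-35*(3 + 3*√(-12)) + 28984) = 1/(-35*(3 + 3*(2*I*√3)) + 28984) = 1/(-35*(3 + 6*I*√3) + 28984) = 1/((-105 - 210*I*√3) + 28984) = 1/(28879 - 210*I*√3)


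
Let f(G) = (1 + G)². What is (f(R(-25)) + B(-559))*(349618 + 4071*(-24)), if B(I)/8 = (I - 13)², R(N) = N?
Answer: 659522943872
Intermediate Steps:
B(I) = 8*(-13 + I)² (B(I) = 8*(I - 13)² = 8*(-13 + I)²)
(f(R(-25)) + B(-559))*(349618 + 4071*(-24)) = ((1 - 25)² + 8*(-13 - 559)²)*(349618 + 4071*(-24)) = ((-24)² + 8*(-572)²)*(349618 - 97704) = (576 + 8*327184)*251914 = (576 + 2617472)*251914 = 2618048*251914 = 659522943872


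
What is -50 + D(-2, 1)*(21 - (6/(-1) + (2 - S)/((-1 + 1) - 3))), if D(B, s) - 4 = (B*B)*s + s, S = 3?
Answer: 190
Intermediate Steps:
D(B, s) = 4 + s + s*B² (D(B, s) = 4 + ((B*B)*s + s) = 4 + (B²*s + s) = 4 + (s*B² + s) = 4 + (s + s*B²) = 4 + s + s*B²)
-50 + D(-2, 1)*(21 - (6/(-1) + (2 - S)/((-1 + 1) - 3))) = -50 + (4 + 1 + 1*(-2)²)*(21 - (6/(-1) + (2 - 1*3)/((-1 + 1) - 3))) = -50 + (4 + 1 + 1*4)*(21 - (6*(-1) + (2 - 3)/(0 - 3))) = -50 + (4 + 1 + 4)*(21 - (-6 - 1/(-3))) = -50 + 9*(21 - (-6 - 1*(-⅓))) = -50 + 9*(21 - (-6 + ⅓)) = -50 + 9*(21 - 1*(-17/3)) = -50 + 9*(21 + 17/3) = -50 + 9*(80/3) = -50 + 240 = 190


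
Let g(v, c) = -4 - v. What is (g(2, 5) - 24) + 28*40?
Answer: 1090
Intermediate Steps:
(g(2, 5) - 24) + 28*40 = ((-4 - 1*2) - 24) + 28*40 = ((-4 - 2) - 24) + 1120 = (-6 - 24) + 1120 = -30 + 1120 = 1090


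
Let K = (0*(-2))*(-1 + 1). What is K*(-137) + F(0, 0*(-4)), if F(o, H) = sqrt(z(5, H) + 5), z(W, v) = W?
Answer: sqrt(10) ≈ 3.1623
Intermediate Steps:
K = 0 (K = 0*0 = 0)
F(o, H) = sqrt(10) (F(o, H) = sqrt(5 + 5) = sqrt(10))
K*(-137) + F(0, 0*(-4)) = 0*(-137) + sqrt(10) = 0 + sqrt(10) = sqrt(10)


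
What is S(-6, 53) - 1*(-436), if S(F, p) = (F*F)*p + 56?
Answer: 2400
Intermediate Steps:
S(F, p) = 56 + p*F² (S(F, p) = F²*p + 56 = p*F² + 56 = 56 + p*F²)
S(-6, 53) - 1*(-436) = (56 + 53*(-6)²) - 1*(-436) = (56 + 53*36) + 436 = (56 + 1908) + 436 = 1964 + 436 = 2400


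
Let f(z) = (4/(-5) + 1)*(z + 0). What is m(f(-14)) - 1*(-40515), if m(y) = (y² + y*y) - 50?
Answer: 1012017/25 ≈ 40481.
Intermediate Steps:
f(z) = z/5 (f(z) = (4*(-⅕) + 1)*z = (-⅘ + 1)*z = z/5)
m(y) = -50 + 2*y² (m(y) = (y² + y²) - 50 = 2*y² - 50 = -50 + 2*y²)
m(f(-14)) - 1*(-40515) = (-50 + 2*((⅕)*(-14))²) - 1*(-40515) = (-50 + 2*(-14/5)²) + 40515 = (-50 + 2*(196/25)) + 40515 = (-50 + 392/25) + 40515 = -858/25 + 40515 = 1012017/25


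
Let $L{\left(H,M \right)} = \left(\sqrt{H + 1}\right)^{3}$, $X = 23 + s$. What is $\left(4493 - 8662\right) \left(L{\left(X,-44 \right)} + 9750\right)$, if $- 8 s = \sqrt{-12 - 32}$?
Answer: $-40647750 - \frac{4169 \left(96 - i \sqrt{11}\right)^{\frac{3}{2}}}{8} \approx -4.1138 \cdot 10^{7} + 25403.0 i$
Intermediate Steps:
$s = - \frac{i \sqrt{11}}{4}$ ($s = - \frac{\sqrt{-12 - 32}}{8} = - \frac{\sqrt{-44}}{8} = - \frac{2 i \sqrt{11}}{8} = - \frac{i \sqrt{11}}{4} \approx - 0.82916 i$)
$X = 23 - \frac{i \sqrt{11}}{4} \approx 23.0 - 0.82916 i$
$L{\left(H,M \right)} = \left(1 + H\right)^{\frac{3}{2}}$ ($L{\left(H,M \right)} = \left(\sqrt{1 + H}\right)^{3} = \left(1 + H\right)^{\frac{3}{2}}$)
$\left(4493 - 8662\right) \left(L{\left(X,-44 \right)} + 9750\right) = \left(4493 - 8662\right) \left(\left(1 + \left(23 - \frac{i \sqrt{11}}{4}\right)\right)^{\frac{3}{2}} + 9750\right) = - 4169 \left(\left(24 - \frac{i \sqrt{11}}{4}\right)^{\frac{3}{2}} + 9750\right) = - 4169 \left(9750 + \left(24 - \frac{i \sqrt{11}}{4}\right)^{\frac{3}{2}}\right) = -40647750 - 4169 \left(24 - \frac{i \sqrt{11}}{4}\right)^{\frac{3}{2}}$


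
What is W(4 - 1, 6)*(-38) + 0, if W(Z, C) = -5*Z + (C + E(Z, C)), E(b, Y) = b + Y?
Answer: 0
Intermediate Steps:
E(b, Y) = Y + b
W(Z, C) = -4*Z + 2*C (W(Z, C) = -5*Z + (C + (C + Z)) = -5*Z + (Z + 2*C) = -4*Z + 2*C)
W(4 - 1, 6)*(-38) + 0 = (-4*(4 - 1) + 2*6)*(-38) + 0 = (-4*3 + 12)*(-38) + 0 = (-12 + 12)*(-38) + 0 = 0*(-38) + 0 = 0 + 0 = 0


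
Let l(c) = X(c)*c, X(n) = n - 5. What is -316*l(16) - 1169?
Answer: -56785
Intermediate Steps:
X(n) = -5 + n
l(c) = c*(-5 + c) (l(c) = (-5 + c)*c = c*(-5 + c))
-316*l(16) - 1169 = -5056*(-5 + 16) - 1169 = -5056*11 - 1169 = -316*176 - 1169 = -55616 - 1169 = -56785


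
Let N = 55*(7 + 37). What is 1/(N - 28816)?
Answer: -1/26396 ≈ -3.7885e-5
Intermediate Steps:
N = 2420 (N = 55*44 = 2420)
1/(N - 28816) = 1/(2420 - 28816) = 1/(-26396) = -1/26396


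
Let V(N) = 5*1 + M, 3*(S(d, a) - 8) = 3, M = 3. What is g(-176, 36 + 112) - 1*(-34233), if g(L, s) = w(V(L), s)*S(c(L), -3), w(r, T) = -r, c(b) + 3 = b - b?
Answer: 34161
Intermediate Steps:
c(b) = -3 (c(b) = -3 + (b - b) = -3 + 0 = -3)
S(d, a) = 9 (S(d, a) = 8 + (⅓)*3 = 8 + 1 = 9)
V(N) = 8 (V(N) = 5*1 + 3 = 5 + 3 = 8)
g(L, s) = -72 (g(L, s) = -1*8*9 = -8*9 = -72)
g(-176, 36 + 112) - 1*(-34233) = -72 - 1*(-34233) = -72 + 34233 = 34161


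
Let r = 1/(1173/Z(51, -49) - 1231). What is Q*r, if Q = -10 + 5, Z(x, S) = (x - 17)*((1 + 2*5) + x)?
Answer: 124/30515 ≈ 0.0040636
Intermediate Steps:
Z(x, S) = (-17 + x)*(11 + x) (Z(x, S) = (-17 + x)*((1 + 10) + x) = (-17 + x)*(11 + x))
Q = -5
r = -124/152575 (r = 1/(1173/(-187 + 51² - 6*51) - 1231) = 1/(1173/(-187 + 2601 - 306) - 1231) = 1/(1173/2108 - 1231) = 1/(1173*(1/2108) - 1231) = 1/(69/124 - 1231) = 1/(-152575/124) = -124/152575 ≈ -0.00081271)
Q*r = -5*(-124/152575) = 124/30515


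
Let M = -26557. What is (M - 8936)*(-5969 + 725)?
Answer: 186125292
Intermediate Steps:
(M - 8936)*(-5969 + 725) = (-26557 - 8936)*(-5969 + 725) = -35493*(-5244) = 186125292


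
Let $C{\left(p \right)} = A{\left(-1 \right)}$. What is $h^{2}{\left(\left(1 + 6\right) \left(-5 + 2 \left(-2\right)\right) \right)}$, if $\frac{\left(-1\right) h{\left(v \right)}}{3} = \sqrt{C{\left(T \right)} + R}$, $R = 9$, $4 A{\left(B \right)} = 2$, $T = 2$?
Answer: $\frac{171}{2} \approx 85.5$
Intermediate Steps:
$A{\left(B \right)} = \frac{1}{2}$ ($A{\left(B \right)} = \frac{1}{4} \cdot 2 = \frac{1}{2}$)
$C{\left(p \right)} = \frac{1}{2}$
$h{\left(v \right)} = - \frac{3 \sqrt{38}}{2}$ ($h{\left(v \right)} = - 3 \sqrt{\frac{1}{2} + 9} = - 3 \sqrt{\frac{19}{2}} = - 3 \frac{\sqrt{38}}{2} = - \frac{3 \sqrt{38}}{2}$)
$h^{2}{\left(\left(1 + 6\right) \left(-5 + 2 \left(-2\right)\right) \right)} = \left(- \frac{3 \sqrt{38}}{2}\right)^{2} = \frac{171}{2}$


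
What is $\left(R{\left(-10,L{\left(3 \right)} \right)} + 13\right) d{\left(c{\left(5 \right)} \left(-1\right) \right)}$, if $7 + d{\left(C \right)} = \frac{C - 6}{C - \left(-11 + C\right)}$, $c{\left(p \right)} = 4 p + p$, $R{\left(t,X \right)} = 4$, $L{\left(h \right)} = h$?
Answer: $- \frac{1836}{11} \approx -166.91$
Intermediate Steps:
$c{\left(p \right)} = 5 p$
$d{\left(C \right)} = - \frac{83}{11} + \frac{C}{11}$ ($d{\left(C \right)} = -7 + \frac{C - 6}{C - \left(-11 + C\right)} = -7 + \frac{-6 + C}{11} = -7 + \left(-6 + C\right) \frac{1}{11} = -7 + \left(- \frac{6}{11} + \frac{C}{11}\right) = - \frac{83}{11} + \frac{C}{11}$)
$\left(R{\left(-10,L{\left(3 \right)} \right)} + 13\right) d{\left(c{\left(5 \right)} \left(-1\right) \right)} = \left(4 + 13\right) \left(- \frac{83}{11} + \frac{5 \cdot 5 \left(-1\right)}{11}\right) = 17 \left(- \frac{83}{11} + \frac{25 \left(-1\right)}{11}\right) = 17 \left(- \frac{83}{11} + \frac{1}{11} \left(-25\right)\right) = 17 \left(- \frac{83}{11} - \frac{25}{11}\right) = 17 \left(- \frac{108}{11}\right) = - \frac{1836}{11}$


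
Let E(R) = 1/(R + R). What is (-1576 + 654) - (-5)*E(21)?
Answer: -38719/42 ≈ -921.88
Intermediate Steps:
E(R) = 1/(2*R)
(-1576 + 654) - (-5)*E(21) = (-1576 + 654) - (-5)*(½)/21 = -922 - (-5)*(½)*(1/21) = -922 - (-5)/42 = -922 - 1*(-5/42) = -922 + 5/42 = -38719/42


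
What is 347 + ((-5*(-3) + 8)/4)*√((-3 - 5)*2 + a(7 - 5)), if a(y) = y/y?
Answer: 347 + 23*I*√15/4 ≈ 347.0 + 22.27*I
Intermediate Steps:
a(y) = 1
347 + ((-5*(-3) + 8)/4)*√((-3 - 5)*2 + a(7 - 5)) = 347 + ((-5*(-3) + 8)/4)*√((-3 - 5)*2 + 1) = 347 + ((15 + 8)/4)*√(-8*2 + 1) = 347 + ((¼)*23)*√(-16 + 1) = 347 + 23*√(-15)/4 = 347 + 23*(I*√15)/4 = 347 + 23*I*√15/4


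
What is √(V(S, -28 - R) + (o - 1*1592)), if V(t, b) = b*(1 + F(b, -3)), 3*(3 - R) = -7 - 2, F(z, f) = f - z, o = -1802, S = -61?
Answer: 3*I*√498 ≈ 66.948*I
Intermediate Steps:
R = 6 (R = 3 - (-7 - 2)/3 = 3 - ⅓*(-9) = 3 + 3 = 6)
V(t, b) = b*(-2 - b) (V(t, b) = b*(1 + (-3 - b)) = b*(-2 - b))
√(V(S, -28 - R) + (o - 1*1592)) = √(-(-28 - 1*6)*(2 + (-28 - 1*6)) + (-1802 - 1*1592)) = √(-(-28 - 6)*(2 + (-28 - 6)) + (-1802 - 1592)) = √(-1*(-34)*(2 - 34) - 3394) = √(-1*(-34)*(-32) - 3394) = √(-1088 - 3394) = √(-4482) = 3*I*√498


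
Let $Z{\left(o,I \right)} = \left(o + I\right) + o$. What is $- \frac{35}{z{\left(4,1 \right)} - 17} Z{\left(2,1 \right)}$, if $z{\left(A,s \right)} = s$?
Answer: $\frac{175}{16} \approx 10.938$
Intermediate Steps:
$Z{\left(o,I \right)} = I + 2 o$ ($Z{\left(o,I \right)} = \left(I + o\right) + o = I + 2 o$)
$- \frac{35}{z{\left(4,1 \right)} - 17} Z{\left(2,1 \right)} = - \frac{35}{1 - 17} \left(1 + 2 \cdot 2\right) = - \frac{35}{-16} \left(1 + 4\right) = \left(-35\right) \left(- \frac{1}{16}\right) 5 = \frac{35}{16} \cdot 5 = \frac{175}{16}$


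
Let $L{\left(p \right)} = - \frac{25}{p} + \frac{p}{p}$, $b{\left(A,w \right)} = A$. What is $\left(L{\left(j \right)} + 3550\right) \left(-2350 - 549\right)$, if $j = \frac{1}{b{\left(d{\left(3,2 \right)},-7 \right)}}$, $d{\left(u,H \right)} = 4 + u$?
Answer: $-9787024$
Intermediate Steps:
$j = \frac{1}{7}$ ($j = \frac{1}{4 + 3} = \frac{1}{7} \approx 0.14286$)
$L{\left(p \right)} = 1 - \frac{25}{p}$ ($L{\left(p \right)} = - \frac{25}{p} + 1 = 1 - \frac{25}{p}$)
$\left(L{\left(j \right)} + 3550\right) \left(-2350 - 549\right) = \left(\frac{1}{\frac{1}{7}} \left(-25 + \frac{1}{7}\right) + 3550\right) \left(-2350 - 549\right) = \left(7 \left(- \frac{174}{7}\right) + 3550\right) \left(-2899\right) = \left(-174 + 3550\right) \left(-2899\right) = 3376 \left(-2899\right) = -9787024$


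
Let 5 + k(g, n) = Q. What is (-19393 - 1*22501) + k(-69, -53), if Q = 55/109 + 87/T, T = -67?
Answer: -305994195/7303 ≈ -41900.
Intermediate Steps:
Q = -5798/7303 (Q = 55/109 + 87/(-67) = 55*(1/109) + 87*(-1/67) = 55/109 - 87/67 = -5798/7303 ≈ -0.79392)
k(g, n) = -42313/7303 (k(g, n) = -5 - 5798/7303 = -42313/7303)
(-19393 - 1*22501) + k(-69, -53) = (-19393 - 1*22501) - 42313/7303 = (-19393 - 22501) - 42313/7303 = -41894 - 42313/7303 = -305994195/7303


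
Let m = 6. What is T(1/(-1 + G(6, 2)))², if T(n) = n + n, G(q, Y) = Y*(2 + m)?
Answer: 4/225 ≈ 0.017778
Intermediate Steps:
G(q, Y) = 8*Y (G(q, Y) = Y*(2 + 6) = Y*8 = 8*Y)
T(n) = 2*n
T(1/(-1 + G(6, 2)))² = (2/(-1 + 8*2))² = (2/(-1 + 16))² = (2/15)² = 4/225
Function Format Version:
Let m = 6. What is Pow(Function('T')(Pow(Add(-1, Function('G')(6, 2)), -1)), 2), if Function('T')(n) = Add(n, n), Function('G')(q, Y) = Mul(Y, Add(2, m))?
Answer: Rational(4, 225) ≈ 0.017778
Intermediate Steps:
Function('G')(q, Y) = Mul(8, Y) (Function('G')(q, Y) = Mul(Y, Add(2, 6)) = Mul(Y, 8) = Mul(8, Y))
Function('T')(n) = Mul(2, n)
Pow(Function('T')(Pow(Add(-1, Function('G')(6, 2)), -1)), 2) = Pow(Mul(2, Pow(Add(-1, Mul(8, 2)), -1)), 2) = Pow(Mul(2, Pow(Add(-1, 16), -1)), 2) = Pow(Mul(2, Pow(15, -1)), 2) = Pow(Mul(2, Rational(1, 15)), 2) = Pow(Rational(2, 15), 2) = Rational(4, 225)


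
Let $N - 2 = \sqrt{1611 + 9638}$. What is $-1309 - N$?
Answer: $-1311 - \sqrt{11249} \approx -1417.1$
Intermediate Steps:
$N = 2 + \sqrt{11249}$ ($N = 2 + \sqrt{1611 + 9638} = 2 + \sqrt{11249} \approx 108.06$)
$-1309 - N = -1309 - \left(2 + \sqrt{11249}\right) = -1311 - \sqrt{11249}$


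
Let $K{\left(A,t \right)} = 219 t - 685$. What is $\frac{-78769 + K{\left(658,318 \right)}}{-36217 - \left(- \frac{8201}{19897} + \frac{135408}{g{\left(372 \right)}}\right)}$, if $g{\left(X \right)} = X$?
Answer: $\frac{48807341}{181960989} \approx 0.26823$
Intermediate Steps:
$K{\left(A,t \right)} = -685 + 219 t$
$\frac{-78769 + K{\left(658,318 \right)}}{-36217 - \left(- \frac{8201}{19897} + \frac{135408}{g{\left(372 \right)}}\right)} = \frac{-78769 + \left(-685 + 219 \cdot 318\right)}{-36217 - \left(364 - \frac{8201}{19897}\right)} = \frac{-78769 + \left(-685 + 69642\right)}{-36217 - \frac{7234307}{19897}} = \frac{-78769 + 68957}{-36217 + \left(-364 + \frac{8201}{19897}\right)} = - \frac{9812}{-36217 - \frac{7234307}{19897}} = - \frac{9812}{- \frac{727843956}{19897}} = \left(-9812\right) \left(- \frac{19897}{727843956}\right) = \frac{48807341}{181960989}$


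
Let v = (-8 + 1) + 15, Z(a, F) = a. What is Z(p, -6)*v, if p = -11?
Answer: -88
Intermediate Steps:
v = 8 (v = -7 + 15 = 8)
Z(p, -6)*v = -11*8 = -88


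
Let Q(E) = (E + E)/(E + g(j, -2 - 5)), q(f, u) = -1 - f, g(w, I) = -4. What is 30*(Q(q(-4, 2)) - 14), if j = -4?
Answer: -600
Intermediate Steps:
Q(E) = 2*E/(-4 + E) (Q(E) = (E + E)/(E - 4) = (2*E)/(-4 + E) = 2*E/(-4 + E))
30*(Q(q(-4, 2)) - 14) = 30*(2*(-1 - 1*(-4))/(-4 + (-1 - 1*(-4))) - 14) = 30*(2*(-1 + 4)/(-4 + (-1 + 4)) - 14) = 30*(2*3/(-4 + 3) - 14) = 30*(2*3/(-1) - 14) = 30*(2*3*(-1) - 14) = 30*(-6 - 14) = 30*(-20) = -600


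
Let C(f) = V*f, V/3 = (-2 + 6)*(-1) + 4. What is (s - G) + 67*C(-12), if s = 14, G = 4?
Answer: 10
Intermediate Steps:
V = 0 (V = 3*((-2 + 6)*(-1) + 4) = 3*(4*(-1) + 4) = 3*(-4 + 4) = 3*0 = 0)
C(f) = 0 (C(f) = 0*f = 0)
(s - G) + 67*C(-12) = (14 - 1*4) + 67*0 = (14 - 4) + 0 = 10 + 0 = 10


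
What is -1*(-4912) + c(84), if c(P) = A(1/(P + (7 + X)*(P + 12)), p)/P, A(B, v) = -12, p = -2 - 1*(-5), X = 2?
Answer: 34383/7 ≈ 4911.9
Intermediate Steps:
p = 3 (p = -2 + 5 = 3)
c(P) = -12/P
-1*(-4912) + c(84) = -1*(-4912) - 12/84 = 4912 - 12*1/84 = 4912 - 1/7 = 34383/7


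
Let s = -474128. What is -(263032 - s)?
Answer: -737160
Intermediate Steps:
-(263032 - s) = -(263032 - 1*(-474128)) = -(263032 + 474128) = -1*737160 = -737160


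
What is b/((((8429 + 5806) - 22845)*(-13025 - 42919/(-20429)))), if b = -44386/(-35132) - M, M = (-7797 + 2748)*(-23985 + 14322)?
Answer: -17508031762832621/40237483765507560 ≈ -0.43512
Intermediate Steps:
M = 48788487 (M = -5049*(-9663) = 48788487)
b = -857018540449/17566 (b = -44386/(-35132) - 1*48788487 = -44386*(-1/35132) - 48788487 = 22193/17566 - 48788487 = -857018540449/17566 ≈ -4.8788e+7)
b/((((8429 + 5806) - 22845)*(-13025 - 42919/(-20429)))) = -857018540449*1/((-13025 - 42919/(-20429))*((8429 + 5806) - 22845))/17566 = -857018540449*1/((-13025 - 42919*(-1/20429))*(14235 - 22845))/17566 = -857018540449*(-1/(8610*(-13025 + 42919/20429)))/17566 = -857018540449/(17566*((-8610*(-266044806/20429)))) = -857018540449/(17566*2290645779660/20429) = -857018540449/17566*20429/2290645779660 = -17508031762832621/40237483765507560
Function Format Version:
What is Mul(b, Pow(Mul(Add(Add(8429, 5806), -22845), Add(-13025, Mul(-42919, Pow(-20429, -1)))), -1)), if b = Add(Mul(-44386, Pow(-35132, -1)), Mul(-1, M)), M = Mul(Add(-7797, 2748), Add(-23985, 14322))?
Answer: Rational(-17508031762832621, 40237483765507560) ≈ -0.43512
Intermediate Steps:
M = 48788487 (M = Mul(-5049, -9663) = 48788487)
b = Rational(-857018540449, 17566) (b = Add(Mul(-44386, Pow(-35132, -1)), Mul(-1, 48788487)) = Add(Mul(-44386, Rational(-1, 35132)), -48788487) = Add(Rational(22193, 17566), -48788487) = Rational(-857018540449, 17566) ≈ -4.8788e+7)
Mul(b, Pow(Mul(Add(Add(8429, 5806), -22845), Add(-13025, Mul(-42919, Pow(-20429, -1)))), -1)) = Mul(Rational(-857018540449, 17566), Pow(Mul(Add(Add(8429, 5806), -22845), Add(-13025, Mul(-42919, Pow(-20429, -1)))), -1)) = Mul(Rational(-857018540449, 17566), Pow(Mul(Add(14235, -22845), Add(-13025, Mul(-42919, Rational(-1, 20429)))), -1)) = Mul(Rational(-857018540449, 17566), Pow(Mul(-8610, Add(-13025, Rational(42919, 20429))), -1)) = Mul(Rational(-857018540449, 17566), Pow(Mul(-8610, Rational(-266044806, 20429)), -1)) = Mul(Rational(-857018540449, 17566), Pow(Rational(2290645779660, 20429), -1)) = Mul(Rational(-857018540449, 17566), Rational(20429, 2290645779660)) = Rational(-17508031762832621, 40237483765507560)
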